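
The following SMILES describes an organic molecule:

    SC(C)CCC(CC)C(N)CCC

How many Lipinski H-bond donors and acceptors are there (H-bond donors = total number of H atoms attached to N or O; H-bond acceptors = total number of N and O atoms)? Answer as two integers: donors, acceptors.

Donors: find every N or O and count the H atoms it carries.
  atom 10 (N): bond orders sum to 1 → 2 H
Lipinski HBD = 2.
Acceptors: N atoms = 1, O atoms = 0 → HBA = 1.

2, 1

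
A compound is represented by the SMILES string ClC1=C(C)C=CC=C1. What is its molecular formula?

C7H7Cl

Walk through each heavy atom and fill implicit hydrogens from standard valence (C 4, N 3, O 2, S 2, halogen 1):
  atom 1: Cl (halogen, monovalent) → 0 H
  atom 2: C, bond orders sum to 4 (valence 4) → 0 H
  atom 3: C, bond orders sum to 4 (valence 4) → 0 H
  atom 4: C, bond orders sum to 1 (valence 4) → 3 H
  atom 5: C, bond orders sum to 3 (valence 4) → 1 H
  atom 6: C, bond orders sum to 3 (valence 4) → 1 H
  atom 7: C, bond orders sum to 3 (valence 4) → 1 H
  atom 8: C, bond orders sum to 3 (valence 4) → 1 H
Totals → C:7, H:7, Cl:1.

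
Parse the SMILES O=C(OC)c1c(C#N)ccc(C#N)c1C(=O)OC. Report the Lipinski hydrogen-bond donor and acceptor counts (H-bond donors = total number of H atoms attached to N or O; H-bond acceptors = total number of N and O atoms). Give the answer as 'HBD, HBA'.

0, 6

Donors: find every N or O and count the H atoms it carries.
  atom 1 (O): bond orders sum to 2 → 0 H
  atom 3 (O): bond orders sum to 2 → 0 H
  atom 8 (N): bond orders sum to 3 → 0 H
  atom 13 (N): bond orders sum to 3 → 0 H
  atom 16 (O): bond orders sum to 2 → 0 H
  atom 17 (O): bond orders sum to 2 → 0 H
Lipinski HBD = 0.
Acceptors: N atoms = 2, O atoms = 4 → HBA = 6.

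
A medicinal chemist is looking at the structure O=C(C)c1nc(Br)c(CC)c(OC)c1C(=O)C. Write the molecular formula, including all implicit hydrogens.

C12H14BrNO3

Walk through each heavy atom and fill implicit hydrogens from standard valence (C 4, N 3, O 2, S 2, halogen 1); for lowercase aromatic atoms, an aromatic c carries 1 H when it has two neighbours and 0 H with three, and aromatic n carries 0 H:
  atom 1: O, bond orders sum to 2 (valence 2) → 0 H
  atom 2: C, bond orders sum to 4 (valence 4) → 0 H
  atom 3: C, bond orders sum to 1 (valence 4) → 3 H
  atom 4: aromatic c, 3 neighbours → 0 H
  atom 5: aromatic n, 2 neighbours → 0 H
  atom 6: aromatic c, 3 neighbours → 0 H
  atom 7: Br (halogen, monovalent) → 0 H
  atom 8: aromatic c, 3 neighbours → 0 H
  atom 9: C, bond orders sum to 2 (valence 4) → 2 H
  atom 10: C, bond orders sum to 1 (valence 4) → 3 H
  atom 11: aromatic c, 3 neighbours → 0 H
  atom 12: O, bond orders sum to 2 (valence 2) → 0 H
  atom 13: C, bond orders sum to 1 (valence 4) → 3 H
  atom 14: aromatic c, 3 neighbours → 0 H
  atom 15: C, bond orders sum to 4 (valence 4) → 0 H
  atom 16: O, bond orders sum to 2 (valence 2) → 0 H
  atom 17: C, bond orders sum to 1 (valence 4) → 3 H
Totals → C:12, H:14, Br:1, N:1, O:3.
In Hill order: C12H14BrNO3.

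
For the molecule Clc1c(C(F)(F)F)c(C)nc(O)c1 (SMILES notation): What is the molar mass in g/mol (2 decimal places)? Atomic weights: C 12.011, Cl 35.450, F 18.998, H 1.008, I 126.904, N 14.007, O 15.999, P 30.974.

First, the molecular formula is C7H5ClF3NO (counting implicit H from valence).
  C: 7 × 12.011 = 84.077
  Cl: 1 × 35.450 = 35.450
  F: 3 × 18.998 = 56.994
  H: 5 × 1.008 = 5.040
  N: 1 × 14.007 = 14.007
  O: 1 × 15.999 = 15.999
Sum: 7×12.011 + 1×35.450 + 3×18.998 + 5×1.008 + 1×14.007 + 1×15.999 = 211.567 → 211.57 g/mol.

211.57 g/mol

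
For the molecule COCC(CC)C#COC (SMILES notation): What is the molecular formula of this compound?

Walk through each heavy atom and fill implicit hydrogens from standard valence (C 4, N 3, O 2, S 2, halogen 1):
  atom 1: C, bond orders sum to 1 (valence 4) → 3 H
  atom 2: O, bond orders sum to 2 (valence 2) → 0 H
  atom 3: C, bond orders sum to 2 (valence 4) → 2 H
  atom 4: C, bond orders sum to 3 (valence 4) → 1 H
  atom 5: C, bond orders sum to 2 (valence 4) → 2 H
  atom 6: C, bond orders sum to 1 (valence 4) → 3 H
  atom 7: C, bond orders sum to 4 (valence 4) → 0 H
  atom 8: C, bond orders sum to 4 (valence 4) → 0 H
  atom 9: O, bond orders sum to 2 (valence 2) → 0 H
  atom 10: C, bond orders sum to 1 (valence 4) → 3 H
Totals → C:8, H:14, O:2.
In Hill order: C8H14O2.

C8H14O2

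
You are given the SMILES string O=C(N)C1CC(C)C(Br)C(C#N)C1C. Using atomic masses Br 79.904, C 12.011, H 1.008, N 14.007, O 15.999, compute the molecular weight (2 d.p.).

259.15 g/mol

First, the molecular formula is C10H15BrN2O (counting implicit H from valence).
  Br: 1 × 79.904 = 79.904
  C: 10 × 12.011 = 120.110
  H: 15 × 1.008 = 15.120
  N: 2 × 14.007 = 28.014
  O: 1 × 15.999 = 15.999
Sum: 1×79.904 + 10×12.011 + 15×1.008 + 2×14.007 + 1×15.999 = 259.147 → 259.15 g/mol.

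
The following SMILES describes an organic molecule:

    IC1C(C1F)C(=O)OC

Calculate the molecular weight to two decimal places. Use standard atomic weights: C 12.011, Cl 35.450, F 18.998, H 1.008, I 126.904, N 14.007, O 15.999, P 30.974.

244.00 g/mol

First, the molecular formula is C5H6FIO2 (counting implicit H from valence).
  C: 5 × 12.011 = 60.055
  F: 1 × 18.998 = 18.998
  H: 6 × 1.008 = 6.048
  I: 1 × 126.904 = 126.904
  O: 2 × 15.999 = 31.998
Sum: 5×12.011 + 1×18.998 + 6×1.008 + 1×126.904 + 2×15.999 = 244.003 → 244.00 g/mol.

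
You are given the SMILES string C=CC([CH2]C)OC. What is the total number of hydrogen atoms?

12

Walk through each heavy atom and fill implicit hydrogens from standard valence (C 4, N 3, O 2, S 2, halogen 1):
  atom 1: C, bond orders sum to 2 (valence 4) → 2 H
  atom 2: C, bond orders sum to 3 (valence 4) → 1 H
  atom 3: C, bond orders sum to 3 (valence 4) → 1 H
  atom 4: C with explicit H count 2
  atom 5: C, bond orders sum to 1 (valence 4) → 3 H
  atom 6: O, bond orders sum to 2 (valence 2) → 0 H
  atom 7: C, bond orders sum to 1 (valence 4) → 3 H
Total hydrogens: 12.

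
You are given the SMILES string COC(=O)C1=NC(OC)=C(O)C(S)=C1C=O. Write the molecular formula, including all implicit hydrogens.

C9H9NO5S

Walk through each heavy atom and fill implicit hydrogens from standard valence (C 4, N 3, O 2, S 2, halogen 1):
  atom 1: C, bond orders sum to 1 (valence 4) → 3 H
  atom 2: O, bond orders sum to 2 (valence 2) → 0 H
  atom 3: C, bond orders sum to 4 (valence 4) → 0 H
  atom 4: O, bond orders sum to 2 (valence 2) → 0 H
  atom 5: C, bond orders sum to 4 (valence 4) → 0 H
  atom 6: N, bond orders sum to 3 (valence 3) → 0 H
  atom 7: C, bond orders sum to 4 (valence 4) → 0 H
  atom 8: O, bond orders sum to 2 (valence 2) → 0 H
  atom 9: C, bond orders sum to 1 (valence 4) → 3 H
  atom 10: C, bond orders sum to 4 (valence 4) → 0 H
  atom 11: O, bond orders sum to 1 (valence 2) → 1 H
  atom 12: C, bond orders sum to 4 (valence 4) → 0 H
  atom 13: S, bond orders sum to 1 (valence 2) → 1 H
  atom 14: C, bond orders sum to 4 (valence 4) → 0 H
  atom 15: C, bond orders sum to 3 (valence 4) → 1 H
  atom 16: O, bond orders sum to 2 (valence 2) → 0 H
Totals → C:9, H:9, N:1, O:5, S:1.
In Hill order: C9H9NO5S.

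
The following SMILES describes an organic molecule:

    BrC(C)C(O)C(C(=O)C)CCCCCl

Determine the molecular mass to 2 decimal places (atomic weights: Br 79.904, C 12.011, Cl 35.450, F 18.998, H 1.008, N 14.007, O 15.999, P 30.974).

First, the molecular formula is C10H18BrClO2 (counting implicit H from valence).
  Br: 1 × 79.904 = 79.904
  C: 10 × 12.011 = 120.110
  Cl: 1 × 35.450 = 35.450
  H: 18 × 1.008 = 18.144
  O: 2 × 15.999 = 31.998
Sum: 1×79.904 + 10×12.011 + 1×35.450 + 18×1.008 + 2×15.999 = 285.606 → 285.61 g/mol.

285.61 g/mol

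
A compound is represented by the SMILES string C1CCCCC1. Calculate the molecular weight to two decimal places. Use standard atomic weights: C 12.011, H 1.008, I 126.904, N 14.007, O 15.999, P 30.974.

84.16 g/mol

First, the molecular formula is C6H12 (counting implicit H from valence).
  C: 6 × 12.011 = 72.066
  H: 12 × 1.008 = 12.096
Sum: 6×12.011 + 12×1.008 = 84.162 → 84.16 g/mol.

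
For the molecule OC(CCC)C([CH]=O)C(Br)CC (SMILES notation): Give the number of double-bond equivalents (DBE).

Molecular formula: C9H17BrO2.
DoU = (2C + 2 + N − H − X) / 2, where X is the halogen count and O/S are ignored.
    = (2·9 + 2 + 0 − 17 − 1) / 2 = 2 / 2 = 1.

1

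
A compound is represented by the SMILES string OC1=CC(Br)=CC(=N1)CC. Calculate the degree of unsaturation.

4

Molecular formula: C7H8BrNO.
DoU = (2C + 2 + N − H − X) / 2, where X is the halogen count and O/S are ignored.
    = (2·7 + 2 + 1 − 8 − 1) / 2 = 8 / 2 = 4.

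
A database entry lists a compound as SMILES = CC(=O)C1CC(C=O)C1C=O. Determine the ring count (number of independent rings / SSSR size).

1

In SMILES, each pair of matching ring-closure digits denotes one ring-closing bond; the number of such bonds equals the number of independent rings.
Ring-closure bonds here: 1.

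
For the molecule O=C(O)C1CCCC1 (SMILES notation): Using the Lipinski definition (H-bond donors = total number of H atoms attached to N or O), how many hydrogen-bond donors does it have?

Donors: find every N or O and count the H atoms it carries.
  atom 1 (O): bond orders sum to 2 → 0 H
  atom 3 (O): bond orders sum to 1 → 1 H
Lipinski HBD = 1.

1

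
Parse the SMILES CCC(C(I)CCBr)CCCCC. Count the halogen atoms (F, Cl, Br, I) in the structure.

Halogen atoms appear at heavy-atom positions 5, 8 (1×Br, 1×I).
Halogen count: 2.

2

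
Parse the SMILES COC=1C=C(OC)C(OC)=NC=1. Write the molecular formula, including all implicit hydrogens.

Walk through each heavy atom and fill implicit hydrogens from standard valence (C 4, N 3, O 2, S 2, halogen 1):
  atom 1: C, bond orders sum to 1 (valence 4) → 3 H
  atom 2: O, bond orders sum to 2 (valence 2) → 0 H
  atom 3: C, bond orders sum to 4 (valence 4) → 0 H
  atom 4: C, bond orders sum to 3 (valence 4) → 1 H
  atom 5: C, bond orders sum to 4 (valence 4) → 0 H
  atom 6: O, bond orders sum to 2 (valence 2) → 0 H
  atom 7: C, bond orders sum to 1 (valence 4) → 3 H
  atom 8: C, bond orders sum to 4 (valence 4) → 0 H
  atom 9: O, bond orders sum to 2 (valence 2) → 0 H
  atom 10: C, bond orders sum to 1 (valence 4) → 3 H
  atom 11: N, bond orders sum to 3 (valence 3) → 0 H
  atom 12: C, bond orders sum to 3 (valence 4) → 1 H
Totals → C:8, H:11, N:1, O:3.

C8H11NO3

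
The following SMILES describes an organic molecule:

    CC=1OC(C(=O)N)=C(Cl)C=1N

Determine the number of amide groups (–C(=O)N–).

The amide motif appears at heavy-atom position 5 in the SMILES.
Other groups present: 1 primary amine.
Amide count: 1.

1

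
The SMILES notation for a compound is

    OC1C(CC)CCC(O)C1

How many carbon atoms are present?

Count every carbon token in the SMILES (each C, including those in ring-closure positions and inside branches).
Carbon count: 8.

8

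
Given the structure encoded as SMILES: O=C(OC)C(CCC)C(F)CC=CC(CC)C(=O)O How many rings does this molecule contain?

In SMILES, each pair of matching ring-closure digits denotes one ring-closing bond; the number of such bonds equals the number of independent rings.
Ring-closure bonds here: 0.

0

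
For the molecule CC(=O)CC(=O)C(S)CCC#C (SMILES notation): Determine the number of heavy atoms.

Every atom symbol written in the SMILES (organic subset) is one heavy atom; implicit H are not written.
Heavy atoms by element → C:9, O:2, S:1.
Total: 12.

12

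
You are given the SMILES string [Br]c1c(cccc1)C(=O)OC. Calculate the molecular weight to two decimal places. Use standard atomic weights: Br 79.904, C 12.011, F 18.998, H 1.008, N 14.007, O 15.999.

215.05 g/mol

First, the molecular formula is C8H7BrO2 (counting implicit H from valence).
  Br: 1 × 79.904 = 79.904
  C: 8 × 12.011 = 96.088
  H: 7 × 1.008 = 7.056
  O: 2 × 15.999 = 31.998
Sum: 1×79.904 + 8×12.011 + 7×1.008 + 2×15.999 = 215.046 → 215.05 g/mol.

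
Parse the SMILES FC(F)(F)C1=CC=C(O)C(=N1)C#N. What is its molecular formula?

Walk through each heavy atom and fill implicit hydrogens from standard valence (C 4, N 3, O 2, S 2, halogen 1):
  atom 1: F (halogen, monovalent) → 0 H
  atom 2: C, bond orders sum to 4 (valence 4) → 0 H
  atom 3: F (halogen, monovalent) → 0 H
  atom 4: F (halogen, monovalent) → 0 H
  atom 5: C, bond orders sum to 4 (valence 4) → 0 H
  atom 6: C, bond orders sum to 3 (valence 4) → 1 H
  atom 7: C, bond orders sum to 3 (valence 4) → 1 H
  atom 8: C, bond orders sum to 4 (valence 4) → 0 H
  atom 9: O, bond orders sum to 1 (valence 2) → 1 H
  atom 10: C, bond orders sum to 4 (valence 4) → 0 H
  atom 11: N, bond orders sum to 3 (valence 3) → 0 H
  atom 12: C, bond orders sum to 4 (valence 4) → 0 H
  atom 13: N, bond orders sum to 3 (valence 3) → 0 H
Totals → C:7, H:3, F:3, N:2, O:1.
In Hill order: C7H3F3N2O.

C7H3F3N2O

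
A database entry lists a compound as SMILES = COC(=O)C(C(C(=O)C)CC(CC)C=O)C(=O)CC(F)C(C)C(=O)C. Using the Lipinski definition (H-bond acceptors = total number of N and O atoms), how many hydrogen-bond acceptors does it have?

N atoms: 0; O atoms: 6.
Lipinski HBA = 0 + 6 = 6.

6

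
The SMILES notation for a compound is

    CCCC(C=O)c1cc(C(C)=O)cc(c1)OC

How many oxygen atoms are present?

3

Scan the SMILES for O atoms (remember two-letter symbols like Cl and Br are single atoms).
Oxygen count: 3.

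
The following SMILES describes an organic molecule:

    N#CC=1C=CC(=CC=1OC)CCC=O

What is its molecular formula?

Walk through each heavy atom and fill implicit hydrogens from standard valence (C 4, N 3, O 2, S 2, halogen 1):
  atom 1: N, bond orders sum to 3 (valence 3) → 0 H
  atom 2: C, bond orders sum to 4 (valence 4) → 0 H
  atom 3: C, bond orders sum to 4 (valence 4) → 0 H
  atom 4: C, bond orders sum to 3 (valence 4) → 1 H
  atom 5: C, bond orders sum to 3 (valence 4) → 1 H
  atom 6: C, bond orders sum to 4 (valence 4) → 0 H
  atom 7: C, bond orders sum to 3 (valence 4) → 1 H
  atom 8: C, bond orders sum to 4 (valence 4) → 0 H
  atom 9: O, bond orders sum to 2 (valence 2) → 0 H
  atom 10: C, bond orders sum to 1 (valence 4) → 3 H
  atom 11: C, bond orders sum to 2 (valence 4) → 2 H
  atom 12: C, bond orders sum to 2 (valence 4) → 2 H
  atom 13: C, bond orders sum to 3 (valence 4) → 1 H
  atom 14: O, bond orders sum to 2 (valence 2) → 0 H
Totals → C:11, H:11, N:1, O:2.
In Hill order: C11H11NO2.

C11H11NO2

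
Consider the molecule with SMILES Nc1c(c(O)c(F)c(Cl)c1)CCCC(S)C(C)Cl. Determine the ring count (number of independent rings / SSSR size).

In SMILES, each pair of matching ring-closure digits denotes one ring-closing bond; the number of such bonds equals the number of independent rings.
Ring-closure bonds here: 1.

1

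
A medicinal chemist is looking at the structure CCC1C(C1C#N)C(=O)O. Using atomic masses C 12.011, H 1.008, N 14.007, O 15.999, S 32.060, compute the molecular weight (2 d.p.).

First, the molecular formula is C7H9NO2 (counting implicit H from valence).
  C: 7 × 12.011 = 84.077
  H: 9 × 1.008 = 9.072
  N: 1 × 14.007 = 14.007
  O: 2 × 15.999 = 31.998
Sum: 7×12.011 + 9×1.008 + 1×14.007 + 2×15.999 = 139.154 → 139.15 g/mol.

139.15 g/mol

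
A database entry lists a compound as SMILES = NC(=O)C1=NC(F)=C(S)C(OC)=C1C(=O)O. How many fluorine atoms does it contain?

1

Scan the SMILES for F atoms (remember two-letter symbols like Cl and Br are single atoms).
Fluorine count: 1.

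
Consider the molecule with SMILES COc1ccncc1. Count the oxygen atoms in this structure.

Scan the SMILES for O atoms (remember two-letter symbols like Cl and Br are single atoms).
Oxygen count: 1.

1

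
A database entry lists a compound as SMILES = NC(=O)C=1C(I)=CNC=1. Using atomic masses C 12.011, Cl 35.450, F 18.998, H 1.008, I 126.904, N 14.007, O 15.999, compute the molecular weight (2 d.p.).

First, the molecular formula is C5H5IN2O (counting implicit H from valence).
  C: 5 × 12.011 = 60.055
  H: 5 × 1.008 = 5.040
  I: 1 × 126.904 = 126.904
  N: 2 × 14.007 = 28.014
  O: 1 × 15.999 = 15.999
Sum: 5×12.011 + 5×1.008 + 1×126.904 + 2×14.007 + 1×15.999 = 236.012 → 236.01 g/mol.

236.01 g/mol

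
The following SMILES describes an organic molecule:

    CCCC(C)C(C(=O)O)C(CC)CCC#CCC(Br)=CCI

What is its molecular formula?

Walk through each heavy atom and fill implicit hydrogens from standard valence (C 4, N 3, O 2, S 2, halogen 1):
  atom 1: C, bond orders sum to 1 (valence 4) → 3 H
  atom 2: C, bond orders sum to 2 (valence 4) → 2 H
  atom 3: C, bond orders sum to 2 (valence 4) → 2 H
  atom 4: C, bond orders sum to 3 (valence 4) → 1 H
  atom 5: C, bond orders sum to 1 (valence 4) → 3 H
  atom 6: C, bond orders sum to 3 (valence 4) → 1 H
  atom 7: C, bond orders sum to 4 (valence 4) → 0 H
  atom 8: O, bond orders sum to 2 (valence 2) → 0 H
  atom 9: O, bond orders sum to 1 (valence 2) → 1 H
  atom 10: C, bond orders sum to 3 (valence 4) → 1 H
  atom 11: C, bond orders sum to 2 (valence 4) → 2 H
  atom 12: C, bond orders sum to 1 (valence 4) → 3 H
  atom 13: C, bond orders sum to 2 (valence 4) → 2 H
  atom 14: C, bond orders sum to 2 (valence 4) → 2 H
  atom 15: C, bond orders sum to 4 (valence 4) → 0 H
  atom 16: C, bond orders sum to 4 (valence 4) → 0 H
  atom 17: C, bond orders sum to 2 (valence 4) → 2 H
  atom 18: C, bond orders sum to 4 (valence 4) → 0 H
  atom 19: Br (halogen, monovalent) → 0 H
  atom 20: C, bond orders sum to 3 (valence 4) → 1 H
  atom 21: C, bond orders sum to 2 (valence 4) → 2 H
  atom 22: I (halogen, monovalent) → 0 H
Totals → C:18, H:28, Br:1, I:1, O:2.
In Hill order: C18H28BrIO2.

C18H28BrIO2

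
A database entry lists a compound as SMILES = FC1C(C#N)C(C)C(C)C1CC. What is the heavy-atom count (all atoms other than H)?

Every atom symbol written in the SMILES (organic subset) is one heavy atom; implicit H are not written.
Heavy atoms by element → C:10, F:1, N:1.
Total: 12.

12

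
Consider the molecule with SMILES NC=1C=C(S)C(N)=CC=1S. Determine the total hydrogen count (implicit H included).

Walk through each heavy atom and fill implicit hydrogens from standard valence (C 4, N 3, O 2, S 2, halogen 1):
  atom 1: N, bond orders sum to 1 (valence 3) → 2 H
  atom 2: C, bond orders sum to 4 (valence 4) → 0 H
  atom 3: C, bond orders sum to 3 (valence 4) → 1 H
  atom 4: C, bond orders sum to 4 (valence 4) → 0 H
  atom 5: S, bond orders sum to 1 (valence 2) → 1 H
  atom 6: C, bond orders sum to 4 (valence 4) → 0 H
  atom 7: N, bond orders sum to 1 (valence 3) → 2 H
  atom 8: C, bond orders sum to 3 (valence 4) → 1 H
  atom 9: C, bond orders sum to 4 (valence 4) → 0 H
  atom 10: S, bond orders sum to 1 (valence 2) → 1 H
Total hydrogens: 8.

8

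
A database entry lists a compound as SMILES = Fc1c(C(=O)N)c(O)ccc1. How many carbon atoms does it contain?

7

Count every carbon token in the SMILES (each C, including those in ring-closure positions and inside branches).
Carbon count: 7.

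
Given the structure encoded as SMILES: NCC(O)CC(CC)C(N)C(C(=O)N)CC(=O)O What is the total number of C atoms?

Count every carbon token in the SMILES (each C, including those in ring-closure positions and inside branches).
Carbon count: 11.

11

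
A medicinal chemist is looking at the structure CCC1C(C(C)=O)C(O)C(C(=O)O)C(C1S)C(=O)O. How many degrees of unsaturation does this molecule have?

Degree of unsaturation = (number of rings) + (number of π bonds).
Ring closures in the SMILES: 1.
π bonds: 3 double bonds (each 1 DoU) → 3 DoU from unsaturation.
Total DoU = 1 + 3 = 4.

4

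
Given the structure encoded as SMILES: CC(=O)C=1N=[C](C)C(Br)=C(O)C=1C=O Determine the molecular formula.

Walk through each heavy atom and fill implicit hydrogens from standard valence (C 4, N 3, O 2, S 2, halogen 1):
  atom 1: C, bond orders sum to 1 (valence 4) → 3 H
  atom 2: C, bond orders sum to 4 (valence 4) → 0 H
  atom 3: O, bond orders sum to 2 (valence 2) → 0 H
  atom 4: C, bond orders sum to 4 (valence 4) → 0 H
  atom 5: N, bond orders sum to 3 (valence 3) → 0 H
  atom 6: C with explicit H count 0
  atom 7: C, bond orders sum to 1 (valence 4) → 3 H
  atom 8: C, bond orders sum to 4 (valence 4) → 0 H
  atom 9: Br (halogen, monovalent) → 0 H
  atom 10: C, bond orders sum to 4 (valence 4) → 0 H
  atom 11: O, bond orders sum to 1 (valence 2) → 1 H
  atom 12: C, bond orders sum to 4 (valence 4) → 0 H
  atom 13: C, bond orders sum to 3 (valence 4) → 1 H
  atom 14: O, bond orders sum to 2 (valence 2) → 0 H
Totals → C:9, H:8, Br:1, N:1, O:3.

C9H8BrNO3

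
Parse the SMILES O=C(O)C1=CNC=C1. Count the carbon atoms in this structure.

Count every carbon token in the SMILES (each C, including those in ring-closure positions and inside branches).
Carbon count: 5.

5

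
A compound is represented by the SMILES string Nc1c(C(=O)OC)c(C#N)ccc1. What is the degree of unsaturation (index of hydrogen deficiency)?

7

Molecular formula: C9H8N2O2.
DoU = (2C + 2 + N − H − X) / 2, where X is the halogen count and O/S are ignored.
    = (2·9 + 2 + 2 − 8 − 0) / 2 = 14 / 2 = 7.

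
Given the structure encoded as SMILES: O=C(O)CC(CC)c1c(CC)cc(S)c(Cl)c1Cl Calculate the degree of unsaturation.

Molecular formula: C13H16Cl2O2S.
DoU = (2C + 2 + N − H − X) / 2, where X is the halogen count and O/S are ignored.
    = (2·13 + 2 + 0 − 16 − 2) / 2 = 10 / 2 = 5.

5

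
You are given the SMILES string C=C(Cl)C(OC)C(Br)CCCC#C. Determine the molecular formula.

C10H14BrClO

Walk through each heavy atom and fill implicit hydrogens from standard valence (C 4, N 3, O 2, S 2, halogen 1):
  atom 1: C, bond orders sum to 2 (valence 4) → 2 H
  atom 2: C, bond orders sum to 4 (valence 4) → 0 H
  atom 3: Cl (halogen, monovalent) → 0 H
  atom 4: C, bond orders sum to 3 (valence 4) → 1 H
  atom 5: O, bond orders sum to 2 (valence 2) → 0 H
  atom 6: C, bond orders sum to 1 (valence 4) → 3 H
  atom 7: C, bond orders sum to 3 (valence 4) → 1 H
  atom 8: Br (halogen, monovalent) → 0 H
  atom 9: C, bond orders sum to 2 (valence 4) → 2 H
  atom 10: C, bond orders sum to 2 (valence 4) → 2 H
  atom 11: C, bond orders sum to 2 (valence 4) → 2 H
  atom 12: C, bond orders sum to 4 (valence 4) → 0 H
  atom 13: C, bond orders sum to 3 (valence 4) → 1 H
Totals → C:10, H:14, Br:1, Cl:1, O:1.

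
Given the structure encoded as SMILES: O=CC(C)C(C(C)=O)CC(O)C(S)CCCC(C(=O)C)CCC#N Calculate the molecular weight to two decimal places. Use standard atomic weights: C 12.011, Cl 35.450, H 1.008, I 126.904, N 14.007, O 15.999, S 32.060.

First, the molecular formula is C18H29NO4S (counting implicit H from valence).
  C: 18 × 12.011 = 216.198
  H: 29 × 1.008 = 29.232
  N: 1 × 14.007 = 14.007
  O: 4 × 15.999 = 63.996
  S: 1 × 32.060 = 32.060
Sum: 18×12.011 + 29×1.008 + 1×14.007 + 4×15.999 + 1×32.060 = 355.493 → 355.49 g/mol.

355.49 g/mol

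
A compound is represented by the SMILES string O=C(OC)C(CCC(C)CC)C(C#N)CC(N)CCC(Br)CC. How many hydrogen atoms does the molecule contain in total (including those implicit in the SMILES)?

Walk through each heavy atom and fill implicit hydrogens from standard valence (C 4, N 3, O 2, S 2, halogen 1):
  atom 1: O, bond orders sum to 2 (valence 2) → 0 H
  atom 2: C, bond orders sum to 4 (valence 4) → 0 H
  atom 3: O, bond orders sum to 2 (valence 2) → 0 H
  atom 4: C, bond orders sum to 1 (valence 4) → 3 H
  atom 5: C, bond orders sum to 3 (valence 4) → 1 H
  atom 6: C, bond orders sum to 2 (valence 4) → 2 H
  atom 7: C, bond orders sum to 2 (valence 4) → 2 H
  atom 8: C, bond orders sum to 3 (valence 4) → 1 H
  atom 9: C, bond orders sum to 1 (valence 4) → 3 H
  atom 10: C, bond orders sum to 2 (valence 4) → 2 H
  atom 11: C, bond orders sum to 1 (valence 4) → 3 H
  atom 12: C, bond orders sum to 3 (valence 4) → 1 H
  atom 13: C, bond orders sum to 4 (valence 4) → 0 H
  atom 14: N, bond orders sum to 3 (valence 3) → 0 H
  atom 15: C, bond orders sum to 2 (valence 4) → 2 H
  atom 16: C, bond orders sum to 3 (valence 4) → 1 H
  atom 17: N, bond orders sum to 1 (valence 3) → 2 H
  atom 18: C, bond orders sum to 2 (valence 4) → 2 H
  atom 19: C, bond orders sum to 2 (valence 4) → 2 H
  atom 20: C, bond orders sum to 3 (valence 4) → 1 H
  atom 21: Br (halogen, monovalent) → 0 H
  atom 22: C, bond orders sum to 2 (valence 4) → 2 H
  atom 23: C, bond orders sum to 1 (valence 4) → 3 H
Total hydrogens: 33.

33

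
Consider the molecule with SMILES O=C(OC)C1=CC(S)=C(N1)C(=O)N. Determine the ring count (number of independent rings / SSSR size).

In SMILES, each pair of matching ring-closure digits denotes one ring-closing bond; the number of such bonds equals the number of independent rings.
Ring-closure bonds here: 1.

1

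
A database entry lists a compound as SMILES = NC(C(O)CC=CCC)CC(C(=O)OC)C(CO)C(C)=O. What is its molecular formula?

C15H27NO5

Walk through each heavy atom and fill implicit hydrogens from standard valence (C 4, N 3, O 2, S 2, halogen 1):
  atom 1: N, bond orders sum to 1 (valence 3) → 2 H
  atom 2: C, bond orders sum to 3 (valence 4) → 1 H
  atom 3: C, bond orders sum to 3 (valence 4) → 1 H
  atom 4: O, bond orders sum to 1 (valence 2) → 1 H
  atom 5: C, bond orders sum to 2 (valence 4) → 2 H
  atom 6: C, bond orders sum to 3 (valence 4) → 1 H
  atom 7: C, bond orders sum to 3 (valence 4) → 1 H
  atom 8: C, bond orders sum to 2 (valence 4) → 2 H
  atom 9: C, bond orders sum to 1 (valence 4) → 3 H
  atom 10: C, bond orders sum to 2 (valence 4) → 2 H
  atom 11: C, bond orders sum to 3 (valence 4) → 1 H
  atom 12: C, bond orders sum to 4 (valence 4) → 0 H
  atom 13: O, bond orders sum to 2 (valence 2) → 0 H
  atom 14: O, bond orders sum to 2 (valence 2) → 0 H
  atom 15: C, bond orders sum to 1 (valence 4) → 3 H
  atom 16: C, bond orders sum to 3 (valence 4) → 1 H
  atom 17: C, bond orders sum to 2 (valence 4) → 2 H
  atom 18: O, bond orders sum to 1 (valence 2) → 1 H
  atom 19: C, bond orders sum to 4 (valence 4) → 0 H
  atom 20: C, bond orders sum to 1 (valence 4) → 3 H
  atom 21: O, bond orders sum to 2 (valence 2) → 0 H
Totals → C:15, H:27, N:1, O:5.
In Hill order: C15H27NO5.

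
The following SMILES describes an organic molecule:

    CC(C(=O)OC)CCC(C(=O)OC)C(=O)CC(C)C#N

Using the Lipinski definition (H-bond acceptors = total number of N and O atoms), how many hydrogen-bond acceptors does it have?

N atoms: 1; O atoms: 5.
Lipinski HBA = 1 + 5 = 6.

6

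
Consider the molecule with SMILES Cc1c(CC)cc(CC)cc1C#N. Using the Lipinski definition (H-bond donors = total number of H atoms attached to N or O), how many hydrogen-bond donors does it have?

0

Donors: find every N or O and count the H atoms it carries.
  atom 13 (N): bond orders sum to 3 → 0 H
Lipinski HBD = 0.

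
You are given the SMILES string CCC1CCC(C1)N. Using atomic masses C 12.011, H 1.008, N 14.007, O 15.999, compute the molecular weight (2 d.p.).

First, the molecular formula is C7H15N (counting implicit H from valence).
  C: 7 × 12.011 = 84.077
  H: 15 × 1.008 = 15.120
  N: 1 × 14.007 = 14.007
Sum: 7×12.011 + 15×1.008 + 1×14.007 = 113.204 → 113.20 g/mol.

113.20 g/mol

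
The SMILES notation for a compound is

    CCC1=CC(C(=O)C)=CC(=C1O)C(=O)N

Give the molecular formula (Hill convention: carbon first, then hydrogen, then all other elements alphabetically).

C11H13NO3

Walk through each heavy atom and fill implicit hydrogens from standard valence (C 4, N 3, O 2, S 2, halogen 1):
  atom 1: C, bond orders sum to 1 (valence 4) → 3 H
  atom 2: C, bond orders sum to 2 (valence 4) → 2 H
  atom 3: C, bond orders sum to 4 (valence 4) → 0 H
  atom 4: C, bond orders sum to 3 (valence 4) → 1 H
  atom 5: C, bond orders sum to 4 (valence 4) → 0 H
  atom 6: C, bond orders sum to 4 (valence 4) → 0 H
  atom 7: O, bond orders sum to 2 (valence 2) → 0 H
  atom 8: C, bond orders sum to 1 (valence 4) → 3 H
  atom 9: C, bond orders sum to 3 (valence 4) → 1 H
  atom 10: C, bond orders sum to 4 (valence 4) → 0 H
  atom 11: C, bond orders sum to 4 (valence 4) → 0 H
  atom 12: O, bond orders sum to 1 (valence 2) → 1 H
  atom 13: C, bond orders sum to 4 (valence 4) → 0 H
  atom 14: O, bond orders sum to 2 (valence 2) → 0 H
  atom 15: N, bond orders sum to 1 (valence 3) → 2 H
Totals → C:11, H:13, N:1, O:3.
In Hill order: C11H13NO3.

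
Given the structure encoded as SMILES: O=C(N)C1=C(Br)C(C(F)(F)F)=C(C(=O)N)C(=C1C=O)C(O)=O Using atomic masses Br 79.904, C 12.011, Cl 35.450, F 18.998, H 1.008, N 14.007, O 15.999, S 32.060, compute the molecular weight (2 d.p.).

First, the molecular formula is C11H6BrF3N2O5 (counting implicit H from valence).
  Br: 1 × 79.904 = 79.904
  C: 11 × 12.011 = 132.121
  F: 3 × 18.998 = 56.994
  H: 6 × 1.008 = 6.048
  N: 2 × 14.007 = 28.014
  O: 5 × 15.999 = 79.995
Sum: 1×79.904 + 11×12.011 + 3×18.998 + 6×1.008 + 2×14.007 + 5×15.999 = 383.076 → 383.08 g/mol.

383.08 g/mol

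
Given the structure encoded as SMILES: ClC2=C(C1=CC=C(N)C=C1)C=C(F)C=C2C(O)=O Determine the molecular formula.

C13H9ClFNO2

Walk through each heavy atom and fill implicit hydrogens from standard valence (C 4, N 3, O 2, S 2, halogen 1):
  atom 1: Cl (halogen, monovalent) → 0 H
  atom 2: C, bond orders sum to 4 (valence 4) → 0 H
  atom 3: C, bond orders sum to 4 (valence 4) → 0 H
  atom 4: C, bond orders sum to 4 (valence 4) → 0 H
  atom 5: C, bond orders sum to 3 (valence 4) → 1 H
  atom 6: C, bond orders sum to 3 (valence 4) → 1 H
  atom 7: C, bond orders sum to 4 (valence 4) → 0 H
  atom 8: N, bond orders sum to 1 (valence 3) → 2 H
  atom 9: C, bond orders sum to 3 (valence 4) → 1 H
  atom 10: C, bond orders sum to 3 (valence 4) → 1 H
  atom 11: C, bond orders sum to 3 (valence 4) → 1 H
  atom 12: C, bond orders sum to 4 (valence 4) → 0 H
  atom 13: F (halogen, monovalent) → 0 H
  atom 14: C, bond orders sum to 3 (valence 4) → 1 H
  atom 15: C, bond orders sum to 4 (valence 4) → 0 H
  atom 16: C, bond orders sum to 4 (valence 4) → 0 H
  atom 17: O, bond orders sum to 1 (valence 2) → 1 H
  atom 18: O, bond orders sum to 2 (valence 2) → 0 H
Totals → C:13, H:9, Cl:1, F:1, N:1, O:2.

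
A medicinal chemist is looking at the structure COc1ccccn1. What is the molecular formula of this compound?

Walk through each heavy atom and fill implicit hydrogens from standard valence (C 4, N 3, O 2, S 2, halogen 1); for lowercase aromatic atoms, an aromatic c carries 1 H when it has two neighbours and 0 H with three, and aromatic n carries 0 H:
  atom 1: C, bond orders sum to 1 (valence 4) → 3 H
  atom 2: O, bond orders sum to 2 (valence 2) → 0 H
  atom 3: aromatic c, 3 neighbours → 0 H
  atom 4: aromatic c, 2 neighbours → 1 H
  atom 5: aromatic c, 2 neighbours → 1 H
  atom 6: aromatic c, 2 neighbours → 1 H
  atom 7: aromatic c, 2 neighbours → 1 H
  atom 8: aromatic n, 2 neighbours → 0 H
Totals → C:6, H:7, N:1, O:1.

C6H7NO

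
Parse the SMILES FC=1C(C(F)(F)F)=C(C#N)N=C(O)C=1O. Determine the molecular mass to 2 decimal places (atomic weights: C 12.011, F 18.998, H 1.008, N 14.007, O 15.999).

222.10 g/mol

First, the molecular formula is C7H2F4N2O2 (counting implicit H from valence).
  C: 7 × 12.011 = 84.077
  F: 4 × 18.998 = 75.992
  H: 2 × 1.008 = 2.016
  N: 2 × 14.007 = 28.014
  O: 2 × 15.999 = 31.998
Sum: 7×12.011 + 4×18.998 + 2×1.008 + 2×14.007 + 2×15.999 = 222.097 → 222.10 g/mol.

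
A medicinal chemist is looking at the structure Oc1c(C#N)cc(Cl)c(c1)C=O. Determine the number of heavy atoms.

12

Every atom symbol written in the SMILES (organic subset) is one heavy atom; implicit H are not written.
Heavy atoms by element → C:8, Cl:1, N:1, O:2.
Total: 12.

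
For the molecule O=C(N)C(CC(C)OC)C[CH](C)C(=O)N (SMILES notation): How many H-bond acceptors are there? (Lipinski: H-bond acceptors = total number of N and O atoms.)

5

N atoms: 2; O atoms: 3.
Lipinski HBA = 2 + 3 = 5.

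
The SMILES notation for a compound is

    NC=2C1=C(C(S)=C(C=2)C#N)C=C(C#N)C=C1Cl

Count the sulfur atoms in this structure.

1

Scan the SMILES for S atoms (remember two-letter symbols like Cl and Br are single atoms).
Sulfur count: 1.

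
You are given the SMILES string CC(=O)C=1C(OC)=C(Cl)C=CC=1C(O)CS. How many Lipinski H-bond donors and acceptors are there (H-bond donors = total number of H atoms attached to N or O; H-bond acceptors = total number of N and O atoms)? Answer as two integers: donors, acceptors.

Donors: find every N or O and count the H atoms it carries.
  atom 3 (O): bond orders sum to 2 → 0 H
  atom 6 (O): bond orders sum to 2 → 0 H
  atom 14 (O): bond orders sum to 1 → 1 H
Lipinski HBD = 1.
Acceptors: N atoms = 0, O atoms = 3 → HBA = 3.

1, 3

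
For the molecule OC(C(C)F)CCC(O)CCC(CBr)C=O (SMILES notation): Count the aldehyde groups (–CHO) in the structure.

1

The aldehyde motif appears at heavy-atom position 15 in the SMILES.
Other groups present: 2 hydroxyl.
Aldehyde count: 1.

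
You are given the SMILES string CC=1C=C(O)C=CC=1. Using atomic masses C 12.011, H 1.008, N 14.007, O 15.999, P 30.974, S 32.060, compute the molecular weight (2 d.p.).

108.14 g/mol

First, the molecular formula is C7H8O (counting implicit H from valence).
  C: 7 × 12.011 = 84.077
  H: 8 × 1.008 = 8.064
  O: 1 × 15.999 = 15.999
Sum: 7×12.011 + 8×1.008 + 1×15.999 = 108.140 → 108.14 g/mol.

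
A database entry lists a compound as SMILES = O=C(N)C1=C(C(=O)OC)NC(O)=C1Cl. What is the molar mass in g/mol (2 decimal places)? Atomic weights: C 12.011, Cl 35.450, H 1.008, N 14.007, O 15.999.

218.59 g/mol

First, the molecular formula is C7H7ClN2O4 (counting implicit H from valence).
  C: 7 × 12.011 = 84.077
  Cl: 1 × 35.450 = 35.450
  H: 7 × 1.008 = 7.056
  N: 2 × 14.007 = 28.014
  O: 4 × 15.999 = 63.996
Sum: 7×12.011 + 1×35.450 + 7×1.008 + 2×14.007 + 4×15.999 = 218.593 → 218.59 g/mol.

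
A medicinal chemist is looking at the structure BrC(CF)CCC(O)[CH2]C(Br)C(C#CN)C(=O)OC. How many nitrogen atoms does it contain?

1

Scan the SMILES for N atoms (remember two-letter symbols like Cl and Br are single atoms).
Nitrogen count: 1.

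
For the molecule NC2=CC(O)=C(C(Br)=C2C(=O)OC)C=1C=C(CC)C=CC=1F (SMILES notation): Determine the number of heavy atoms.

Every atom symbol written in the SMILES (organic subset) is one heavy atom; implicit H are not written.
Heavy atoms by element → Br:1, C:16, F:1, N:1, O:3.
Total: 22.

22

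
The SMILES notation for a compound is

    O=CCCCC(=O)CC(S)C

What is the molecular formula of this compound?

Walk through each heavy atom and fill implicit hydrogens from standard valence (C 4, N 3, O 2, S 2, halogen 1):
  atom 1: O, bond orders sum to 2 (valence 2) → 0 H
  atom 2: C, bond orders sum to 3 (valence 4) → 1 H
  atom 3: C, bond orders sum to 2 (valence 4) → 2 H
  atom 4: C, bond orders sum to 2 (valence 4) → 2 H
  atom 5: C, bond orders sum to 2 (valence 4) → 2 H
  atom 6: C, bond orders sum to 4 (valence 4) → 0 H
  atom 7: O, bond orders sum to 2 (valence 2) → 0 H
  atom 8: C, bond orders sum to 2 (valence 4) → 2 H
  atom 9: C, bond orders sum to 3 (valence 4) → 1 H
  atom 10: S, bond orders sum to 1 (valence 2) → 1 H
  atom 11: C, bond orders sum to 1 (valence 4) → 3 H
Totals → C:8, H:14, O:2, S:1.

C8H14O2S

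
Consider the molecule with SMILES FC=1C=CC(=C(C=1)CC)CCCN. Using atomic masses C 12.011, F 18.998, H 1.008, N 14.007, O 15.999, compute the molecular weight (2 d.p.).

181.25 g/mol

First, the molecular formula is C11H16FN (counting implicit H from valence).
  C: 11 × 12.011 = 132.121
  F: 1 × 18.998 = 18.998
  H: 16 × 1.008 = 16.128
  N: 1 × 14.007 = 14.007
Sum: 11×12.011 + 1×18.998 + 16×1.008 + 1×14.007 = 181.254 → 181.25 g/mol.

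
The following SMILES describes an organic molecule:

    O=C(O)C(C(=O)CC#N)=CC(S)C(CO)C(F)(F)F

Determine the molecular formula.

C10H10F3NO4S

Walk through each heavy atom and fill implicit hydrogens from standard valence (C 4, N 3, O 2, S 2, halogen 1):
  atom 1: O, bond orders sum to 2 (valence 2) → 0 H
  atom 2: C, bond orders sum to 4 (valence 4) → 0 H
  atom 3: O, bond orders sum to 1 (valence 2) → 1 H
  atom 4: C, bond orders sum to 4 (valence 4) → 0 H
  atom 5: C, bond orders sum to 4 (valence 4) → 0 H
  atom 6: O, bond orders sum to 2 (valence 2) → 0 H
  atom 7: C, bond orders sum to 2 (valence 4) → 2 H
  atom 8: C, bond orders sum to 4 (valence 4) → 0 H
  atom 9: N, bond orders sum to 3 (valence 3) → 0 H
  atom 10: C, bond orders sum to 3 (valence 4) → 1 H
  atom 11: C, bond orders sum to 3 (valence 4) → 1 H
  atom 12: S, bond orders sum to 1 (valence 2) → 1 H
  atom 13: C, bond orders sum to 3 (valence 4) → 1 H
  atom 14: C, bond orders sum to 2 (valence 4) → 2 H
  atom 15: O, bond orders sum to 1 (valence 2) → 1 H
  atom 16: C, bond orders sum to 4 (valence 4) → 0 H
  atom 17: F (halogen, monovalent) → 0 H
  atom 18: F (halogen, monovalent) → 0 H
  atom 19: F (halogen, monovalent) → 0 H
Totals → C:10, H:10, F:3, N:1, O:4, S:1.
In Hill order: C10H10F3NO4S.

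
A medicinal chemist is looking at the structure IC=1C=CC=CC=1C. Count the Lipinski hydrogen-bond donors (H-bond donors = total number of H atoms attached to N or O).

Donors: find every N or O and count the H atoms it carries.
  (no N or O atoms present)
Lipinski HBD = 0.

0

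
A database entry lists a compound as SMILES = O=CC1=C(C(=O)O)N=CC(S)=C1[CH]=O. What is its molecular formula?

Walk through each heavy atom and fill implicit hydrogens from standard valence (C 4, N 3, O 2, S 2, halogen 1):
  atom 1: O, bond orders sum to 2 (valence 2) → 0 H
  atom 2: C, bond orders sum to 3 (valence 4) → 1 H
  atom 3: C, bond orders sum to 4 (valence 4) → 0 H
  atom 4: C, bond orders sum to 4 (valence 4) → 0 H
  atom 5: C, bond orders sum to 4 (valence 4) → 0 H
  atom 6: O, bond orders sum to 2 (valence 2) → 0 H
  atom 7: O, bond orders sum to 1 (valence 2) → 1 H
  atom 8: N, bond orders sum to 3 (valence 3) → 0 H
  atom 9: C, bond orders sum to 3 (valence 4) → 1 H
  atom 10: C, bond orders sum to 4 (valence 4) → 0 H
  atom 11: S, bond orders sum to 1 (valence 2) → 1 H
  atom 12: C, bond orders sum to 4 (valence 4) → 0 H
  atom 13: C with explicit H count 1
  atom 14: O, bond orders sum to 2 (valence 2) → 0 H
Totals → C:8, H:5, N:1, O:4, S:1.
In Hill order: C8H5NO4S.

C8H5NO4S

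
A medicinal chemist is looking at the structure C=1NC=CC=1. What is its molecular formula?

C4H5N

Walk through each heavy atom and fill implicit hydrogens from standard valence (C 4, N 3, O 2, S 2, halogen 1):
  atom 1: C, bond orders sum to 3 (valence 4) → 1 H
  atom 2: N, bond orders sum to 2 (valence 3) → 1 H
  atom 3: C, bond orders sum to 3 (valence 4) → 1 H
  atom 4: C, bond orders sum to 3 (valence 4) → 1 H
  atom 5: C, bond orders sum to 3 (valence 4) → 1 H
Totals → C:4, H:5, N:1.
In Hill order: C4H5N.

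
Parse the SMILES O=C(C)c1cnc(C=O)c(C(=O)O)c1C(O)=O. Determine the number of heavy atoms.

17

Every atom symbol written in the SMILES (organic subset) is one heavy atom; implicit H are not written.
Heavy atoms by element → C:10, N:1, O:6.
Total: 17.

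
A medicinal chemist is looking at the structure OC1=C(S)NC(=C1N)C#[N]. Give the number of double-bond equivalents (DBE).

Degree of unsaturation = (number of rings) + (number of π bonds).
Ring closures in the SMILES: 1.
π bonds: 2 double bonds (each 1 DoU), 1 triple bond (each 2 DoU) → 4 DoU from unsaturation.
Total DoU = 1 + 4 = 5.

5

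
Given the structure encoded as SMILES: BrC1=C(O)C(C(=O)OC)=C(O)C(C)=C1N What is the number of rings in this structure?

In SMILES, each pair of matching ring-closure digits denotes one ring-closing bond; the number of such bonds equals the number of independent rings.
Ring-closure bonds here: 1.

1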